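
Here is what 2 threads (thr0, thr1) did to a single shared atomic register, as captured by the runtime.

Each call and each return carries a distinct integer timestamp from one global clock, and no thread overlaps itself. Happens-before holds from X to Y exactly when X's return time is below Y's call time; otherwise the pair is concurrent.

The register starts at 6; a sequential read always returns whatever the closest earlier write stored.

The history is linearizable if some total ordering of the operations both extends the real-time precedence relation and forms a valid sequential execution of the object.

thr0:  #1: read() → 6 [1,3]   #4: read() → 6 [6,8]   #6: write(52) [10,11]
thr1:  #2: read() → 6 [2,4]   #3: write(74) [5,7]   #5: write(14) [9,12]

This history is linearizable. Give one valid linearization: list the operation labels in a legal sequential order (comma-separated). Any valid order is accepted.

after step 1 (#1 read() → 6): value 6
after step 2 (#2 read() → 6): value 6
after step 3 (#4 read() → 6): value 6
after step 4 (#3 write(74)): value 74
after step 5 (#5 write(14)): value 14
after step 6 (#6 write(52)): value 52

#1, #2, #4, #3, #5, #6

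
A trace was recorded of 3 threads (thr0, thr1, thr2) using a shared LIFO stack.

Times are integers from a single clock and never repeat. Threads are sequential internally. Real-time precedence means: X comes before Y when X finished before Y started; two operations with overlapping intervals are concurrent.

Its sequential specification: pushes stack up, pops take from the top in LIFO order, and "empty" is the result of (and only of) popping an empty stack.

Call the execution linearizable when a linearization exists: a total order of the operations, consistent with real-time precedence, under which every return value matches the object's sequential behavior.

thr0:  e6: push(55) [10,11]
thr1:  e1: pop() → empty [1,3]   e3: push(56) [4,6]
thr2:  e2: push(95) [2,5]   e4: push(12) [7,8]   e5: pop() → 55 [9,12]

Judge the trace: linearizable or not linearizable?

linearizable

one valid linearization: e1, e2, e3, e4, e6, e5
step 1: e1 pop() → empty — stack <>
step 2: e2 push(95) — stack <95>
step 3: e3 push(56) — stack <95,56>
step 4: e4 push(12) — stack <95,56,12>
step 5: e6 push(55) — stack <95,56,12,55>
step 6: e5 pop() → 55 — stack <95,56,12>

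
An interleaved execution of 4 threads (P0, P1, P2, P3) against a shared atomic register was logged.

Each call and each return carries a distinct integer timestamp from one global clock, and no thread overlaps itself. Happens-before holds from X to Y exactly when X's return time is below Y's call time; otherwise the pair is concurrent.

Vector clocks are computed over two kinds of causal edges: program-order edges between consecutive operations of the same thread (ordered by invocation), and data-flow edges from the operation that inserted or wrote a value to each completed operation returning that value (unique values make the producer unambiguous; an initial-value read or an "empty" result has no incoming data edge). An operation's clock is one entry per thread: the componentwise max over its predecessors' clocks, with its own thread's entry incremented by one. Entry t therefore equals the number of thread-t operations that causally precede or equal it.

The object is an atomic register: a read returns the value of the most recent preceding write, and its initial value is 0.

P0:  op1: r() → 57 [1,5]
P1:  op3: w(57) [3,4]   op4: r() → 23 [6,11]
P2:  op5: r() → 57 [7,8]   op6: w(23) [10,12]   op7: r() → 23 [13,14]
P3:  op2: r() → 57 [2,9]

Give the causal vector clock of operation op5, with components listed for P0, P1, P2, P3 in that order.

op3 (invocation 3): nothing precedes it; P1's component alone gives (0, 1, 0, 0)
VC(op2, invoked at 2): max of VC(op3)=(0, 1, 0, 0), then +1 on thread P3 → (0, 1, 0, 1)
VC(op5, invoked at 7): max of VC(op3)=(0, 1, 0, 0), then +1 on thread P2 → (0, 1, 1, 0)
VC(op1, invoked at 1): max of VC(op3)=(0, 1, 0, 0), then +1 on thread P0 → (1, 1, 0, 0)
VC(op6, invoked at 10): max of VC(op5)=(0, 1, 1, 0), then +1 on thread P2 → (0, 1, 2, 0)
VC(op7, invoked at 13): max of VC(op6)=(0, 1, 2, 0), then +1 on thread P2 → (0, 1, 3, 0)
VC(op4, invoked at 6): max of VC(op3)=(0, 1, 0, 0), VC(op6)=(0, 1, 2, 0), then +1 on thread P1 → (0, 2, 2, 0)
target: VC(op5) = (0, 1, 1, 0)

(0, 1, 1, 0)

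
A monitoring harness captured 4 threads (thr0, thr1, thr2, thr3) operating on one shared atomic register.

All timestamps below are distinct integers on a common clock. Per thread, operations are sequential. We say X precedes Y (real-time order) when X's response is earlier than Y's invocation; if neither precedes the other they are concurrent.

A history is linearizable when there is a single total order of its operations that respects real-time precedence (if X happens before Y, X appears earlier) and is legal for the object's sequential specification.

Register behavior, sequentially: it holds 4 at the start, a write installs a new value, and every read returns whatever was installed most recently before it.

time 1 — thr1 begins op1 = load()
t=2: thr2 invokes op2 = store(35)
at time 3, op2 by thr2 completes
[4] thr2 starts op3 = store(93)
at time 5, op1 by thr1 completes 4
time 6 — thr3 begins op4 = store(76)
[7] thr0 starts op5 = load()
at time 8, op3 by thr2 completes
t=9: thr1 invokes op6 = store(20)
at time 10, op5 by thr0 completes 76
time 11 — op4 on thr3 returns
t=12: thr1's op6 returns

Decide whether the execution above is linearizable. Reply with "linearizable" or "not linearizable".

linearizable

witness order: op1, op2, op3, op4, op5, op6
1. op1 load() → 4, leaving value 4
2. op2 store(35), leaving value 35
3. op3 store(93), leaving value 93
4. op4 store(76), leaving value 76
5. op5 load() → 76, leaving value 76
6. op6 store(20), leaving value 20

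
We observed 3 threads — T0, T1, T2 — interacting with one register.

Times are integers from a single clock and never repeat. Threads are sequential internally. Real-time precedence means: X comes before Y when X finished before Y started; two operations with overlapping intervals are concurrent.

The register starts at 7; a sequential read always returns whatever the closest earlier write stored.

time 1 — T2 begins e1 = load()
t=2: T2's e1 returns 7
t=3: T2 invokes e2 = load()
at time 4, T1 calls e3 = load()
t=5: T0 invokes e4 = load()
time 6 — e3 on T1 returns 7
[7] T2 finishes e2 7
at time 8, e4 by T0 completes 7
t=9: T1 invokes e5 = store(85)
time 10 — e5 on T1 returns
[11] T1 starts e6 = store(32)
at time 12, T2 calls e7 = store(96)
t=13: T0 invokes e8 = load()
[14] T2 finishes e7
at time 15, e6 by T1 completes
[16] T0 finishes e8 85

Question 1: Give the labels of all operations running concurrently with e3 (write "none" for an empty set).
e2, e4

overlap test against e3 [4,6]: concurrent iff the interval meets 4..6
e1 [1,2]: before
e2 [3,7]: concurrent
e4 [5,8]: concurrent
e5 [9,10]: after
e6 [11,15]: after
e7 [12,14]: after
e8 [13,16]: after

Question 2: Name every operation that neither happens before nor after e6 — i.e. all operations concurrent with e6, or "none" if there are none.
e7, e8

e6 spans [11,15]: anything still running between times 11 and 15 counts as concurrent
e1 [1,2]: before
e2 [3,7]: before
e3 [4,6]: before
e4 [5,8]: before
e5 [9,10]: before
e7 [12,14]: concurrent
e8 [13,16]: concurrent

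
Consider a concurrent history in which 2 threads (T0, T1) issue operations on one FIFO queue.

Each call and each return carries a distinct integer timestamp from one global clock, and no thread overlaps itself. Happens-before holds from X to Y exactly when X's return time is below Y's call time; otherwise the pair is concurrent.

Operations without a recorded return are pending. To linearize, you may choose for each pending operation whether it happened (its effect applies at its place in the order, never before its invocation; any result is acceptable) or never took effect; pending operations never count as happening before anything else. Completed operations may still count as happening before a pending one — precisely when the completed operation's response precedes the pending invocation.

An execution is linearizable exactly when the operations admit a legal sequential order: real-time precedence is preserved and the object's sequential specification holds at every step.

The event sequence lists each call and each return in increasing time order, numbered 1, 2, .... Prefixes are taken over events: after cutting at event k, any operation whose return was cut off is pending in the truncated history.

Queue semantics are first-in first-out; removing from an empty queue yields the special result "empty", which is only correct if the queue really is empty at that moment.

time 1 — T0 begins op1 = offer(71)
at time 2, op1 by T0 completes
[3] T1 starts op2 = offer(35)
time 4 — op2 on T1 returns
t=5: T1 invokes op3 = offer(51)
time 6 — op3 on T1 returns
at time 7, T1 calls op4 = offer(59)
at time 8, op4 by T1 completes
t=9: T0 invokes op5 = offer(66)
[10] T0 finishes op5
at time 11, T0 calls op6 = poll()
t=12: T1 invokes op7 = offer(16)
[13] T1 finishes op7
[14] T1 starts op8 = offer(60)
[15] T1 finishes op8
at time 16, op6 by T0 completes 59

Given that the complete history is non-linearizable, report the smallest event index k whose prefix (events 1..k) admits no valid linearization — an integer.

one valid order for events 1..15 is op1, op2, op3, op4, op5, op6, op7, op8:
after step 1 (op1 offer(71)): queue <71>
after step 2 (op2 offer(35)): queue <71,35>
after step 3 (op3 offer(51)): queue <71,35,51>
after step 4 (op4 offer(59)): queue <71,35,51,59>
after step 5 (op5 offer(66)): queue <71,35,51,59,66>
after step 6 (op6 poll() (pending, included)): queue <35,51,59,66>
after step 7 (op7 offer(16)): queue <35,51,59,66,16>
after step 8 (op8 offer(60)): queue <35,51,59,66,16,60>
at event 16 (op6's time-16 response) nothing linearizes any more
one such order, op1, op2, op3, op4, op5, op6, op7, op8, breaks at step 6 where op6 poll() → 59 is illegal
one such order, op1, op2, op3, op4, op5, op7, op6, op8, breaks at step 7 where op6 poll() → 59 is illegal

16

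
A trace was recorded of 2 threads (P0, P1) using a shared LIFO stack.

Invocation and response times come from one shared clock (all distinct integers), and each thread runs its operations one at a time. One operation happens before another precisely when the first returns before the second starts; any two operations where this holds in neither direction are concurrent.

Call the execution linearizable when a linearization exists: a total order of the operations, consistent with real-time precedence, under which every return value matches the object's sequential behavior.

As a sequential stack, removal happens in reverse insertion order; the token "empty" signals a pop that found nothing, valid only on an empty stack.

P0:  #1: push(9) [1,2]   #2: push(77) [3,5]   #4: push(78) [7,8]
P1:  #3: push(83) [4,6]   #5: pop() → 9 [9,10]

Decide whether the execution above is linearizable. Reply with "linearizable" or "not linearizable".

not linearizable

cut after 9 events: linearizable; cut after 10 events (#5 responds, time 10): not linearizable
real-time-consistent orders of the 5 completed operations: 2 — all fail the LIFO stack replay
take #1, #2, #3, #4, #5: step 5 already fails, because #5 pop() → 9 cannot occur there
take #1, #3, #2, #4, #5: step 5 already fails, because #5 pop() → 9 cannot occur there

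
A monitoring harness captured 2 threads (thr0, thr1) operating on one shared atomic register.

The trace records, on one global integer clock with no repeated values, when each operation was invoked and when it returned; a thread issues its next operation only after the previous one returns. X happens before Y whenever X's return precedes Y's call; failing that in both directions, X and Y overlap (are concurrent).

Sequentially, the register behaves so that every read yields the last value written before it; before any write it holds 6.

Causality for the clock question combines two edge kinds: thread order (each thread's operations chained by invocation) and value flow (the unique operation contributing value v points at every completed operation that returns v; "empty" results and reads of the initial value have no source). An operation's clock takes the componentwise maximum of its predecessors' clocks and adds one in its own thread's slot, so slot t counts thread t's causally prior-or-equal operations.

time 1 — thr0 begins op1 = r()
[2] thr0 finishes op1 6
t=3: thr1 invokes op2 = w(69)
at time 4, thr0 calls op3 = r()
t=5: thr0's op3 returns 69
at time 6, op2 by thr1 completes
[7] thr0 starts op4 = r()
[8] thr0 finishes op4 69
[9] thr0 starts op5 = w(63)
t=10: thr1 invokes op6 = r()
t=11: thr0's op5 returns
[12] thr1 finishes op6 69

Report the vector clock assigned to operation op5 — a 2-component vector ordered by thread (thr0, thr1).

(4, 1)

root op op2, invoked 3: fresh clock plus thr1's own tick → (0, 1)
root op op1, invoked 1: fresh clock plus thr0's own tick → (1, 0)
from VC(op2)=(0, 1), op6 (invoked 10) maxes components and bumps thr1 → (0, 2)
from VC(op1)=(1, 0), VC(op2)=(0, 1), op3 (invoked 4) maxes components and bumps thr0 → (2, 1)
from VC(op2)=(0, 1), VC(op3)=(2, 1), op4 (invoked 7) maxes components and bumps thr0 → (3, 1)
from VC(op4)=(3, 1), op5 (invoked 9) maxes components and bumps thr0 → (4, 1)
target: VC(op5) = (4, 1)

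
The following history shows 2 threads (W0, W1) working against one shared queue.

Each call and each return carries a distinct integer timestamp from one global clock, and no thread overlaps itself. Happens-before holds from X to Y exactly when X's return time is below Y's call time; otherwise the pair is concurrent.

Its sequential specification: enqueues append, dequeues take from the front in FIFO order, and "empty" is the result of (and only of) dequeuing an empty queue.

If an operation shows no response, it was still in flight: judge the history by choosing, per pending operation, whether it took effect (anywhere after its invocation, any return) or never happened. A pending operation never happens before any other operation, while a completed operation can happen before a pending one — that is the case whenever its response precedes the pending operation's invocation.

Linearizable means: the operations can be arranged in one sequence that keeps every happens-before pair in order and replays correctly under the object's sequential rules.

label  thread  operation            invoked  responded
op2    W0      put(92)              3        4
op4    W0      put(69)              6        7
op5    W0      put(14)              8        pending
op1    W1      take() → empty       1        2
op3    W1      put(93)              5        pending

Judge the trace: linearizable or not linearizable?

linearizable

a witness: op1, op2, op3, op4
1. op1 take() → empty, leaving queue <>
2. op2 put(92), leaving queue <92>
3. op3 put(93) (pending, included), leaving queue <92,93>
4. op4 put(69), leaving queue <92,93,69>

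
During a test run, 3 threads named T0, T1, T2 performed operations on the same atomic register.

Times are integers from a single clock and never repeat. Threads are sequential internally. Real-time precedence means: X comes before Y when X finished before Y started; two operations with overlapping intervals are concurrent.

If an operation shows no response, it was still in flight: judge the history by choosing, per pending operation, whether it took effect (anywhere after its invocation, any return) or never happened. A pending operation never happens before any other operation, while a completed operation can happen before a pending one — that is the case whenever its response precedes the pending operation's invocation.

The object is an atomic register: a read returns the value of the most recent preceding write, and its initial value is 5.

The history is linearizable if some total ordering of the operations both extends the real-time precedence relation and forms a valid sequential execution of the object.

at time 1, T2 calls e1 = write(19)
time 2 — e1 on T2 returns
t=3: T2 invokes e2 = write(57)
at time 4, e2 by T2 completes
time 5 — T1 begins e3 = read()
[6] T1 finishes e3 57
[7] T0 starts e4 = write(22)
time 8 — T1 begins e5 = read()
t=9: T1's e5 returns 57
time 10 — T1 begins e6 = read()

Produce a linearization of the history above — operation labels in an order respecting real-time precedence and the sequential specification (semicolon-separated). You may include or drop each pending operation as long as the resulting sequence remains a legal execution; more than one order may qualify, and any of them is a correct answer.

e1; e2; e3; e5

step 1: e1 write(19) — value 19
step 2: e2 write(57) — value 57
step 3: e3 read() → 57 — value 57
step 4: e5 read() → 57 — value 57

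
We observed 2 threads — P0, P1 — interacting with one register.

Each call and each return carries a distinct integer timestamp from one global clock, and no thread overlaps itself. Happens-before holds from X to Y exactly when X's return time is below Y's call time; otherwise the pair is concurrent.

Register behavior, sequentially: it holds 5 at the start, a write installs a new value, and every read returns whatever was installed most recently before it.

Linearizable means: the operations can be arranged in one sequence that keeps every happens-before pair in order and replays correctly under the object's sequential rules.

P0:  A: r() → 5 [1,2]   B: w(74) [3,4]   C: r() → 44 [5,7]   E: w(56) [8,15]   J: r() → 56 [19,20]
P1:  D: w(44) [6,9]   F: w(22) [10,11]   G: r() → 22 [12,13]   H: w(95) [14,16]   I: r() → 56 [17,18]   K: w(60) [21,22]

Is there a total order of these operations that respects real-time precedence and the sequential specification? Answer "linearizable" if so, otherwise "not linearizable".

a witness: A, B, D, C, F, G, H, E, I, J, K
step 1: A r() → 5 — value 5
step 2: B w(74) — value 74
step 3: D w(44) — value 44
step 4: C r() → 44 — value 44
step 5: F w(22) — value 22
step 6: G r() → 22 — value 22
step 7: H w(95) — value 95
step 8: E w(56) — value 56
step 9: I r() → 56 — value 56
step 10: J r() → 56 — value 56
step 11: K w(60) — value 60

linearizable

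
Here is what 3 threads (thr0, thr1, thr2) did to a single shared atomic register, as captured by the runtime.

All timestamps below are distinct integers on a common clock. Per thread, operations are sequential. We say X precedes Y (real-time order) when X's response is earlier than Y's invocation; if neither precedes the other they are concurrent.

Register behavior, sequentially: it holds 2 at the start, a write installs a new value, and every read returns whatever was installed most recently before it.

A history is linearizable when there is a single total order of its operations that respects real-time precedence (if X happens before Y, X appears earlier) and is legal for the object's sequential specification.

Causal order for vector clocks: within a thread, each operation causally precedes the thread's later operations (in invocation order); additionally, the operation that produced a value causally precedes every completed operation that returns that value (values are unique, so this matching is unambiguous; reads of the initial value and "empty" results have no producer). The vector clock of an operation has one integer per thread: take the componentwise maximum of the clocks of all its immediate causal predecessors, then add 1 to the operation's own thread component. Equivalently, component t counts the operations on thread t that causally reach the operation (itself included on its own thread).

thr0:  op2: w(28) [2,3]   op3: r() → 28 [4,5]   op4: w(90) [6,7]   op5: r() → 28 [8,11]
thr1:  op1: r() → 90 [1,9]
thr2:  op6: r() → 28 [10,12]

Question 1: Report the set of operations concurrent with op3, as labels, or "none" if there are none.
Answer: op1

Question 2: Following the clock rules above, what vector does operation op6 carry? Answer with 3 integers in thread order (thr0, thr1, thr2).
Answer: (1, 0, 1)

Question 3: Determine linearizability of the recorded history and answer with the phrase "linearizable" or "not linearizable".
not linearizable

already the first 11 events (up to op5's response at time 11) admit no linearization; the first 10 still do
the 5 completed operations admit 5 real-time orders; each fails the atomic register replay
include/drop combinations of the 1 pending operation (op6) were all tried; none helps
sample order op1, op2, op3, op4, op5 (pending dropped) stalls at step 1 — op1 r() → 90 has no legal effect
sample order op2, op1, op3, op4, op5 (pending dropped) stalls at step 2 — op1 r() → 90 has no legal effect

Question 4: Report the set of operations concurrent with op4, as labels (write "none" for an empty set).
Answer: op1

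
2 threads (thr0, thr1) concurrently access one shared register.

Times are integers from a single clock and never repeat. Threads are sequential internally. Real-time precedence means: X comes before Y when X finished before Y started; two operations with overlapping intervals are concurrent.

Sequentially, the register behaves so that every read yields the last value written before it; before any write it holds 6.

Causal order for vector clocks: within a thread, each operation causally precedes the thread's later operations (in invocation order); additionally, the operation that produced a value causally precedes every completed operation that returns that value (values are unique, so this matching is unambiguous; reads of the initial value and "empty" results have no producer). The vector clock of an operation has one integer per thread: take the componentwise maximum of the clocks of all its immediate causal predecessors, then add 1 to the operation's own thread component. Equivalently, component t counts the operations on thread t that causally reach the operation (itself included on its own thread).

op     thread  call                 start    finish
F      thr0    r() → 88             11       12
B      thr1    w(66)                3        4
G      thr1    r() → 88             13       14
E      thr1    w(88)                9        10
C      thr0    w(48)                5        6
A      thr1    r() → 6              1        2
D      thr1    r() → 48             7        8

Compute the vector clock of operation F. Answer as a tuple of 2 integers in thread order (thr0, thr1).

(2, 4)

root op A, invoked 1: fresh clock plus thr1's own tick → (0, 1)
root op C, invoked 5: fresh clock plus thr0's own tick → (1, 0)
VC(B, invoked at 3): max of VC(A)=(0, 1), then +1 on thread thr1 → (0, 2)
VC(D, invoked at 7): max of VC(B)=(0, 2), VC(C)=(1, 0), then +1 on thread thr1 → (1, 3)
VC(E, invoked at 9): max of VC(D)=(1, 3), then +1 on thread thr1 → (1, 4)
VC(G, invoked at 13): max of VC(E)=(1, 4), then +1 on thread thr1 → (1, 5)
VC(F, invoked at 11): max of VC(C)=(1, 0), VC(E)=(1, 4), then +1 on thread thr0 → (2, 4)
target: VC(F) = (2, 4)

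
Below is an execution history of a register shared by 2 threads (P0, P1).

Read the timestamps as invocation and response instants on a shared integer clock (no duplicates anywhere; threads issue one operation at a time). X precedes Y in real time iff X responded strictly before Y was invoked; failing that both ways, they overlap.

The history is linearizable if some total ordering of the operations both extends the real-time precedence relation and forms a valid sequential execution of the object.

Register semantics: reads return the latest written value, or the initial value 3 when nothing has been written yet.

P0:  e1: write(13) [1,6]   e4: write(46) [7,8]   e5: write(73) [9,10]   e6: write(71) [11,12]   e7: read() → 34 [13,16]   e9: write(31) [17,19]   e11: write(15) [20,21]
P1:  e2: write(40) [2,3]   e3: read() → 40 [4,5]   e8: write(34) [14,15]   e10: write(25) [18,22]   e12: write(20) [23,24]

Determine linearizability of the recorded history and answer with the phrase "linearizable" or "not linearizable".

witness order: e1, e2, e3, e4, e5, e6, e8, e7, e9, e10, e11, e12
1. e1 write(13), leaving value 13
2. e2 write(40), leaving value 40
3. e3 read() → 40, leaving value 40
4. e4 write(46), leaving value 46
5. e5 write(73), leaving value 73
6. e6 write(71), leaving value 71
7. e8 write(34), leaving value 34
8. e7 read() → 34, leaving value 34
9. e9 write(31), leaving value 31
10. e10 write(25), leaving value 25
11. e11 write(15), leaving value 15
12. e12 write(20), leaving value 20

linearizable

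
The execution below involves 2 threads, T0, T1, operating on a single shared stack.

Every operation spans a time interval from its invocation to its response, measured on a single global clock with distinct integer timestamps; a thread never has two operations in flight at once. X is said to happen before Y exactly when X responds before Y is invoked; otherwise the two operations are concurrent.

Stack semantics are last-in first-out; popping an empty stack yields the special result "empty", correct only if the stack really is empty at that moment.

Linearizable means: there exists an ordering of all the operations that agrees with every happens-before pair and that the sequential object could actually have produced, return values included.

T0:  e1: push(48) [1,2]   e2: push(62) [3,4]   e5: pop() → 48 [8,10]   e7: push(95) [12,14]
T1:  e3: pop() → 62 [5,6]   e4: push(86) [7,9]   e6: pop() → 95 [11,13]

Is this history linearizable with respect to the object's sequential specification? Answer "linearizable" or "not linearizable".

witness order: e1, e2, e3, e5, e4, e7, e6
1. e1 push(48), leaving stack <48>
2. e2 push(62), leaving stack <48,62>
3. e3 pop() → 62, leaving stack <48>
4. e5 pop() → 48, leaving stack <>
5. e4 push(86), leaving stack <86>
6. e7 push(95), leaving stack <86,95>
7. e6 pop() → 95, leaving stack <86>

linearizable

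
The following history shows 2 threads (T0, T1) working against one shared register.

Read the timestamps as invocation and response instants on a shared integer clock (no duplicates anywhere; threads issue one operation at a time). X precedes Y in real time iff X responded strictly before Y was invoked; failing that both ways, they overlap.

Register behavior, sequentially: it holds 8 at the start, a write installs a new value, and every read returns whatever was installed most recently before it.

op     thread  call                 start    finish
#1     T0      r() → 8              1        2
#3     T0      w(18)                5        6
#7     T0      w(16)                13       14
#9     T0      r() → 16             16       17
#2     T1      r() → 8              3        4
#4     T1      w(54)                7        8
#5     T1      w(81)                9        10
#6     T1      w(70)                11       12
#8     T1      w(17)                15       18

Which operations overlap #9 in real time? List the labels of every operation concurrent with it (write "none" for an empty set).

concurrent with #9 ([16,17]): every op whose interval crosses 16..17
#1 [1,2]: before
#2 [3,4]: before
#3 [5,6]: before
#4 [7,8]: before
#5 [9,10]: before
#6 [11,12]: before
#7 [13,14]: before
#8 [15,18]: concurrent

#8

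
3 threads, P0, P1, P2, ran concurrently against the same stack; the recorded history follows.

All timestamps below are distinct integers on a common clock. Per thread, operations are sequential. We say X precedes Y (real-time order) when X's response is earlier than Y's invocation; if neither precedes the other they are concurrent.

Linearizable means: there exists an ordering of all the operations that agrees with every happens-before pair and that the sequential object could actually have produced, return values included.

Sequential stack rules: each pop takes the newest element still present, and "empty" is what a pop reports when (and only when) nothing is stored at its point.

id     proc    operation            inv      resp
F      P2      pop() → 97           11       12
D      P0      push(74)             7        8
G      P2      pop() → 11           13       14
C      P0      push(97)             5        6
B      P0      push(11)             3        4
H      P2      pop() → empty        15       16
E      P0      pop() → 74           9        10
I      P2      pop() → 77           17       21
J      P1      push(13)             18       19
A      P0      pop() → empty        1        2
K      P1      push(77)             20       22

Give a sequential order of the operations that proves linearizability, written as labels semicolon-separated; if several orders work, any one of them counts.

1. A pop() → empty, leaving stack <>
2. B push(11), leaving stack <11>
3. C push(97), leaving stack <11,97>
4. D push(74), leaving stack <11,97,74>
5. E pop() → 74, leaving stack <11,97>
6. F pop() → 97, leaving stack <11>
7. G pop() → 11, leaving stack <>
8. H pop() → empty, leaving stack <>
9. J push(13), leaving stack <13>
10. K push(77), leaving stack <13,77>
11. I pop() → 77, leaving stack <13>

A; B; C; D; E; F; G; H; J; K; I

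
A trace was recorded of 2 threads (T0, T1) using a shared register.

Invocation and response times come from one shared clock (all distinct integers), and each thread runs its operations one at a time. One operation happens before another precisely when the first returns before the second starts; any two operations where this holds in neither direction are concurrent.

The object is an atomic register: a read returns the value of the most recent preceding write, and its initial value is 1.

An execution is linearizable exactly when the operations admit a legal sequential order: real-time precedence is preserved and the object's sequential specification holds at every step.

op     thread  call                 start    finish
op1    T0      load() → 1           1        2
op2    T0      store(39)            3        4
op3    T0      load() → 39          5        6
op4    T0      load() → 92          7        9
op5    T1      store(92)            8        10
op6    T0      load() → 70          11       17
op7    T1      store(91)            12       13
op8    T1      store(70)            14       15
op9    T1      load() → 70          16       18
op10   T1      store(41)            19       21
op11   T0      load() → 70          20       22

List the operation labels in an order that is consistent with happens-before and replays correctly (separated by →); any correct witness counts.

after step 1 (op1 load() → 1): value 1
after step 2 (op2 store(39)): value 39
after step 3 (op3 load() → 39): value 39
after step 4 (op5 store(92)): value 92
after step 5 (op4 load() → 92): value 92
after step 6 (op7 store(91)): value 91
after step 7 (op8 store(70)): value 70
after step 8 (op6 load() → 70): value 70
after step 9 (op9 load() → 70): value 70
after step 10 (op11 load() → 70): value 70
after step 11 (op10 store(41)): value 41

op1 → op2 → op3 → op5 → op4 → op7 → op8 → op6 → op9 → op11 → op10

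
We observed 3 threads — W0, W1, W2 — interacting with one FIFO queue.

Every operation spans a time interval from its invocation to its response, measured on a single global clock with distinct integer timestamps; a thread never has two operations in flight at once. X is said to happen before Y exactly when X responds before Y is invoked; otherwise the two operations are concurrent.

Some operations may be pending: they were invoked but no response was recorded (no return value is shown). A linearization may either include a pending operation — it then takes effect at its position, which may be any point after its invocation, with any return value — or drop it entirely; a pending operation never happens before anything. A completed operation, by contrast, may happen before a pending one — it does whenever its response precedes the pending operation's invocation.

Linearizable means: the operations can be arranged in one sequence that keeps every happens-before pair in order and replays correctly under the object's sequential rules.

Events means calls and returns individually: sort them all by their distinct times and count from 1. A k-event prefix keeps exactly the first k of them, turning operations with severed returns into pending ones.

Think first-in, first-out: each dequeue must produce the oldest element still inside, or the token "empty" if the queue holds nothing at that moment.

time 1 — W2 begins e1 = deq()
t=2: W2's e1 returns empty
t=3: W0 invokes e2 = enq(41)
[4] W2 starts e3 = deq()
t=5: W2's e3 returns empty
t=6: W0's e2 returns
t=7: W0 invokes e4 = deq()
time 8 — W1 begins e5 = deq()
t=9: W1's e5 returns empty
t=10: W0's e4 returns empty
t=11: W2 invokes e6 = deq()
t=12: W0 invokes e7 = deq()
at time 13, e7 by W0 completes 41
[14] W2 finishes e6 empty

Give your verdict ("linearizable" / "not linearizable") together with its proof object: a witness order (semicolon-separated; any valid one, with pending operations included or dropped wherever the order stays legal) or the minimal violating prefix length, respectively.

not linearizable — minimal violating prefix: 10 events

the violation lands at event 10, e4's response at time 10: events 1..9 linearize, events 1..10 do not
every one of the 4 real-time-consistent orders over 5 completed FIFO queue ops fails the sequential spec
sample order e1, e2, e3, e4, e5 stalls at step 3 — e3 deq() → empty has no legal effect
sample order e1, e2, e3, e5, e4 stalls at step 3 — e3 deq() → empty has no legal effect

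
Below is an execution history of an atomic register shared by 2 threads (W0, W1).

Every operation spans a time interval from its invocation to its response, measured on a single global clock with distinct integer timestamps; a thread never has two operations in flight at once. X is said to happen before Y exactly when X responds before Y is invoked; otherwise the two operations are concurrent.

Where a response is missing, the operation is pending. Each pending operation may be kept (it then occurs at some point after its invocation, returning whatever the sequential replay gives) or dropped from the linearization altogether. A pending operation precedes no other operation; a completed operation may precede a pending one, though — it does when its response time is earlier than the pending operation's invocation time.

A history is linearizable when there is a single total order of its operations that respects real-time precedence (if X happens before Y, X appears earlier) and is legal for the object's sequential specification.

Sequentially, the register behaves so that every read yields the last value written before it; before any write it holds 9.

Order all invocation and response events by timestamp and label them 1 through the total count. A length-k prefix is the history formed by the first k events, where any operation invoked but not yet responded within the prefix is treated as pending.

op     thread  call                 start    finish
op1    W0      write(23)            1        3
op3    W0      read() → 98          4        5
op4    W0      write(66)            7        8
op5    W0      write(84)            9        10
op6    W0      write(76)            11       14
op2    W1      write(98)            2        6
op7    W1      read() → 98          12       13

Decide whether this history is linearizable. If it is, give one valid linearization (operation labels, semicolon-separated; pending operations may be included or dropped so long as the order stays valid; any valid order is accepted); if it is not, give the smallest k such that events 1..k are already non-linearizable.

not linearizable — minimal violating prefix: 13 events

cut after 12 events: linearizable; cut after 13 events (op7 responds, time 13): not linearizable
real-time-consistent orders of the 6 completed operations: 3 — all fail the atomic register replay
completion choices over the 1 pending operation (op6) were checked; none helps
for example op1, op2, op3, op4, op5, op7 (pending dropped) fails at step 6: op7 read() → 98 is not legal there
for example op1, op3, op2, op4, op5, op7 (pending dropped) fails at step 2: op3 read() → 98 is not legal there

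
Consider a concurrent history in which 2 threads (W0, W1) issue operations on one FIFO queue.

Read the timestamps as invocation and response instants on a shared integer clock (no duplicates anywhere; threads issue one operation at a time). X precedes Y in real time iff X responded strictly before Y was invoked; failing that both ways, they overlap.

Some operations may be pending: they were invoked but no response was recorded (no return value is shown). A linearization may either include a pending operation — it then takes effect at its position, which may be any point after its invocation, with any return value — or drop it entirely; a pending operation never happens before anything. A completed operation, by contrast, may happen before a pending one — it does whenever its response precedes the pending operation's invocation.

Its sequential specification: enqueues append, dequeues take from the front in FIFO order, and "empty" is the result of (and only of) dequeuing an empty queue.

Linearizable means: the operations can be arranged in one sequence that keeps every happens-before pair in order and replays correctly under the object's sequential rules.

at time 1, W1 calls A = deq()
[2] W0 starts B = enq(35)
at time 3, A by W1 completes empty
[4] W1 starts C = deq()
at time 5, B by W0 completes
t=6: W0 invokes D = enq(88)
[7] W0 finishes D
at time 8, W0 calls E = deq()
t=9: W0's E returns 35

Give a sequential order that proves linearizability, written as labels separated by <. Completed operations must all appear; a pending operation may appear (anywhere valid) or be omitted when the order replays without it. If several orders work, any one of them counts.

after step 1 (A deq() → empty): queue <>
after step 2 (B enq(35)): queue <35>
after step 3 (D enq(88)): queue <35,88>
after step 4 (E deq() → 35): queue <88>

A < B < D < E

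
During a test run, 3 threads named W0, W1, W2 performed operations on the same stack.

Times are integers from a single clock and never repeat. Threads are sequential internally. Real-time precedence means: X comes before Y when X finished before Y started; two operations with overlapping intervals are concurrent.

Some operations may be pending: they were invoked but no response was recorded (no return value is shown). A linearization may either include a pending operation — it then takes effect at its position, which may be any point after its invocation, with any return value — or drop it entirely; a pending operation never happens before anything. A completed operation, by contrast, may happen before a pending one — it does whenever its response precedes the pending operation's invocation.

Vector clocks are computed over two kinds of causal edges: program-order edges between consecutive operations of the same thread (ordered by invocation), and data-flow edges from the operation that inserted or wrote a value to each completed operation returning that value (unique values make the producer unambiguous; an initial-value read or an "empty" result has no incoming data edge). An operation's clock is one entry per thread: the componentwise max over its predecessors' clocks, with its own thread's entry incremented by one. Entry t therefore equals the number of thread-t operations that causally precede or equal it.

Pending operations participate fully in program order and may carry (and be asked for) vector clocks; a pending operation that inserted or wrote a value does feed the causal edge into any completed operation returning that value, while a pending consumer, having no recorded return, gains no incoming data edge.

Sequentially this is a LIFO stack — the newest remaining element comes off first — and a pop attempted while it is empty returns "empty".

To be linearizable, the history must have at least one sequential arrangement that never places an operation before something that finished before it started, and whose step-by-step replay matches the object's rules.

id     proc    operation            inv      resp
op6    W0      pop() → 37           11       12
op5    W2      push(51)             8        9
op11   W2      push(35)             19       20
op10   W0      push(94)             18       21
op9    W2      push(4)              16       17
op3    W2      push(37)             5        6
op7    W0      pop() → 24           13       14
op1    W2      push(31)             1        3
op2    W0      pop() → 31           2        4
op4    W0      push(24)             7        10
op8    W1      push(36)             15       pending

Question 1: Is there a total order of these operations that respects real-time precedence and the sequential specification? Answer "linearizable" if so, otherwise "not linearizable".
the violation lands at event 12, op6's response at time 12: events 1..11 linearize, events 1..12 do not
checked exhaustively: 4 real-time-consistent orders of 6 completed operations, zero legal stack replays
take op1, op2, op3, op4, op5, op6: step 6 already fails, because op6 pop() → 37 cannot occur there
take op1, op2, op3, op5, op4, op6: step 6 already fails, because op6 pop() → 37 cannot occur there

not linearizable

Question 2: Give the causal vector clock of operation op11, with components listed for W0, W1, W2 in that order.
no predecessors for op1 (invoked 1): W2 increments from zero → (0, 0, 1)
no predecessors for op8 (invoked 15): W1 increments from zero → (0, 1, 0)
from VC(op1)=(0, 0, 1), op3 (invoked 5) maxes components and bumps W2 → (0, 0, 2)
from VC(op1)=(0, 0, 1), op2 (invoked 2) maxes components and bumps W0 → (1, 0, 1)
from VC(op3)=(0, 0, 2), op5 (invoked 8) maxes components and bumps W2 → (0, 0, 3)
from VC(op2)=(1, 0, 1), op4 (invoked 7) maxes components and bumps W0 → (2, 0, 1)
from VC(op5)=(0, 0, 3), op9 (invoked 16) maxes components and bumps W2 → (0, 0, 4)
from VC(op9)=(0, 0, 4), op11 (invoked 19) maxes components and bumps W2 → (0, 0, 5)
from VC(op3)=(0, 0, 2), VC(op4)=(2, 0, 1), op6 (invoked 11) maxes components and bumps W0 → (3, 0, 2)
from VC(op4)=(2, 0, 1), VC(op6)=(3, 0, 2), op7 (invoked 13) maxes components and bumps W0 → (4, 0, 2)
from VC(op7)=(4, 0, 2), op10 (invoked 18) maxes components and bumps W0 → (5, 0, 2)
target: VC(op11) = (0, 0, 5)

(0, 0, 5)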